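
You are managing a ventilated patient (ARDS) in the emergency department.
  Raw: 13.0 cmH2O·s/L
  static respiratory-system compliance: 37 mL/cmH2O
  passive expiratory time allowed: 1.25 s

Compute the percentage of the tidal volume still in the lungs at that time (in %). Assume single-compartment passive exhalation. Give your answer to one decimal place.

7.4

τ = R × C = 13.0 × 37 mL/cmH2O = 13.0 × 0.037 L/cmH2O = 0.481 s.
Passive exhalation: V(t)/V₀ = e^(−t/τ) = e^(−1.25/0.481) = 0.07437.
Fraction remaining = 0.07437 → 7.437%.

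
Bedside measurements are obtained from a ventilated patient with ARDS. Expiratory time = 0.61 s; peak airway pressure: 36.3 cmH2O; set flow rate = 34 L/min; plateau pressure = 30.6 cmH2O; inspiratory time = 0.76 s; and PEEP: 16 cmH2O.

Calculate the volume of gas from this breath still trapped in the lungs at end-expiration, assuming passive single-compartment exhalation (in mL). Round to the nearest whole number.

55

Flow: 34 L/min ÷ 60 = 0.5667 L/s.
Vt = flow × Ti = 0.5667 L/s × 0.76 s × 1000 mL/L = 430.69 mL.
R = (PIP − Pplat)/V̇ = (36.3 − 30.6) / 0.5667 = 5.7/0.5667 = 10.058 cmH2O·s/L.
C = Vt/(Pplat − PEEP) = 430.69 / (30.6 − 16) = 430.69/14.6 = 29.499 mL/cmH2O.
τ = R × C = 10.058 × 0.0295 L/cmH2O = 0.2967 s.
Fraction remaining = e^(−Te/τ) = e^(−0.61/0.2967) = 0.128.
Trapped volume = 430.69 × 0.128 = 55.128 mL.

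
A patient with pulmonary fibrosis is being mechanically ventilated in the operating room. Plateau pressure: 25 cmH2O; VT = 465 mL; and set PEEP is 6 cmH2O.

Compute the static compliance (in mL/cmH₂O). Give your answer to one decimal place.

24.5

Cstat = Vt / (Pplat − PEEP) = 465 / (25 − 6) = 465 / 19.0 = 24.474 mL/cmH2O.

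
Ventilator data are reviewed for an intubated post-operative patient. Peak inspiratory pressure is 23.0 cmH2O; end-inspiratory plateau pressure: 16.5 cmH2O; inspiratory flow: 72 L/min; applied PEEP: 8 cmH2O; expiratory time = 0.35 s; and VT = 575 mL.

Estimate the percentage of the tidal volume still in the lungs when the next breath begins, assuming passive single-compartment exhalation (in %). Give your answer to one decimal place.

38.5

Flow: 72 L/min ÷ 60 = 1.2 L/s.
R = (PIP − Pplat)/V̇ = (23.0 − 16.5) / 1.2 = 6.5/1.2 = 5.417 cmH2O·s/L.
C = Vt/(Pplat − PEEP) = 575.0 / (16.5 − 8) = 575.0/8.5 = 67.647 mL/cmH2O.
τ = R × C = 5.417 × 0.06765 L/cmH2O = 0.3665 s.
Fraction remaining at end-expiration = e^(−Te/τ) = e^(−0.35/0.3665) = 0.3848 → 38.48%.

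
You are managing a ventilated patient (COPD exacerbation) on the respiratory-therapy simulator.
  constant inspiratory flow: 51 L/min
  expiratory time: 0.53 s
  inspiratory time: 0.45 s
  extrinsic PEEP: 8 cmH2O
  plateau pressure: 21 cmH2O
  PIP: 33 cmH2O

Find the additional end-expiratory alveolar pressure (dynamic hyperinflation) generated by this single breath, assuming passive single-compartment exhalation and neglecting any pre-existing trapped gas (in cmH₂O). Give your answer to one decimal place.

Flow: 51 L/min ÷ 60 = 0.85 L/s.
Vt = flow × Ti = 0.85 L/s × 0.45 s × 1000 mL/L = 382.5 mL.
R = (PIP − Pplat)/V̇ = (33 − 21) / 0.85 = 12.0/0.85 = 14.118 cmH2O·s/L.
C = Vt/(Pplat − PEEP) = 382.5 / (21 − 8) = 382.5/13.0 = 29.423 mL/cmH2O.
τ = R × C = 14.118 × 0.02942 L/cmH2O = 0.4154 s.
Fraction remaining = e^(−Te/τ) = e^(−0.53/0.4154) = 0.2792; trapped volume = 382.5 × 0.2792 = 106.79 mL.
Additional alveolar pressure from trapping ≈ V_trapped / C = 106.79 / 29.423 = 3.629 cmH2O.

3.6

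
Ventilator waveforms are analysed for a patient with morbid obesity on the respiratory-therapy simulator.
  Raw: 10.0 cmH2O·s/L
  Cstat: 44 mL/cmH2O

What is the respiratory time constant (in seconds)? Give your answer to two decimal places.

τ = R × C = 10.0 × 44 mL/cmH2O = 10.0 × 0.044 L/cmH2O = 0.44 s.

0.44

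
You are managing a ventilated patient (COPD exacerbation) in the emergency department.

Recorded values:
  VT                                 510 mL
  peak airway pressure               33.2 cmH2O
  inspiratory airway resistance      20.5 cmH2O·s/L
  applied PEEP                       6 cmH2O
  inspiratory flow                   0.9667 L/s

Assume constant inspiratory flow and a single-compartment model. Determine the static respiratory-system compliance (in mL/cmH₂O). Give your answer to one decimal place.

Equation of motion (constant flow): PIP = Vt/C + R·V̇ + PEEP.
Vt/C = PIP − R·V̇ − PEEP = 33.2 − 20.5×0.9667 − 6 = 33.2 − 19.817 − 6 = 7.383 cmH2O.
C = Vt / 7.383 = 510 / 7.383 = 69.078 mL/cmH2O.

69.1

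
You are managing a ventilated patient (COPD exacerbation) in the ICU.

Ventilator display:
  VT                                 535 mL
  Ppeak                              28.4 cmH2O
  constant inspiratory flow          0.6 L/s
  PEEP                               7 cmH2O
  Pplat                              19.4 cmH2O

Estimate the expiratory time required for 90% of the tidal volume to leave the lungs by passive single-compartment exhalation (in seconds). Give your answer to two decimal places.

R = (PIP − Pplat)/V̇ = (28.4 − 19.4) / 0.6 = 9.0/0.6 = 15.0 cmH2O·s/L.
C = Vt/(Pplat − PEEP) = 535.0 / (19.4 − 7) = 535.0/12.4 = 43.145 mL/cmH2O.
τ = R × C = 15.0 × 0.04315 L/cmH2O = 0.6473 s.
t = −τ·ln(1 − 0.90) = −0.6473·ln(0.1) = 1.49 s.

1.49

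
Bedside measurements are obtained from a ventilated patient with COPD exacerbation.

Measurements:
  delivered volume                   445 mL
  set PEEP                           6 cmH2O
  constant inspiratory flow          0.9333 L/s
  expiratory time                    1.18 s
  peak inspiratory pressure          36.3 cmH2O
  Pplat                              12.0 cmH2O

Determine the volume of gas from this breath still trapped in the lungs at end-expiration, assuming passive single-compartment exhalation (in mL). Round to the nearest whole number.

R = (PIP − Pplat)/V̇ = (36.3 − 12.0) / 0.9333 = 24.3/0.9333 = 26.037 cmH2O·s/L.
C = Vt/(Pplat − PEEP) = 445.0 / (12.0 − 6) = 445.0/6.0 = 74.167 mL/cmH2O.
τ = R × C = 26.037 × 0.07417 L/cmH2O = 1.931 s.
Fraction remaining = e^(−Te/τ) = e^(−1.18/1.931) = 0.5428.
Trapped volume = 445.0 × 0.5428 = 241.55 mL.

242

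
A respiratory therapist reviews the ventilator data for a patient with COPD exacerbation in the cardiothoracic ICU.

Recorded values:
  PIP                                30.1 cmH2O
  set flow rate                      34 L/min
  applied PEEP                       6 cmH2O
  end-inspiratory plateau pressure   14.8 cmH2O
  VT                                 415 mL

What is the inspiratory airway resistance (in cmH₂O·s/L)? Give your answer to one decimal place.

27.0

Flow: 34 L/min ÷ 60 = 0.5667 L/s.
Raw = (PIP − Pplat) / flow = (30.1 − 14.8) / 0.5667 = 15.3 / 0.5667 = 26.998 cmH2O·s/L.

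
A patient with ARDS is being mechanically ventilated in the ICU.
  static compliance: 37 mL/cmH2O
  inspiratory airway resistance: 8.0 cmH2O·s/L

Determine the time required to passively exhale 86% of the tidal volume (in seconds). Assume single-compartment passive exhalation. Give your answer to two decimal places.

0.58

τ = R × C = 8.0 × 37 mL/cmH2O = 8.0 × 0.037 L/cmH2O = 0.296 s.
Exhaled fraction f = 1 − e^(−t/τ) → t = −τ·ln(1 − f) = −0.296·ln(0.14) = 0.582 s.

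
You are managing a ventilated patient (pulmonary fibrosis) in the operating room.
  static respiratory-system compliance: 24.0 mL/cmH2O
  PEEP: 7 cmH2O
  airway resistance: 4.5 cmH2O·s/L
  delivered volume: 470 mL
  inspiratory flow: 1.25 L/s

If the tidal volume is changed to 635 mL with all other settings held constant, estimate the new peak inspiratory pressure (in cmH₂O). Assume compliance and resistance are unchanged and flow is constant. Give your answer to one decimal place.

39.1

PIP = Vt/C + R·V̇ + PEEP (constant-flow equation of motion).
Only the elastic term changes: ΔPIP = ΔVt / C = (635 − 470) / 24.0 = 6.875 cmH2O.
Original PIP = 470/24.0 + 4.5×1.25 + 7 = 32.208 cmH2O; new PIP = 32.208 + (6.875) = 39.083 cmH2O.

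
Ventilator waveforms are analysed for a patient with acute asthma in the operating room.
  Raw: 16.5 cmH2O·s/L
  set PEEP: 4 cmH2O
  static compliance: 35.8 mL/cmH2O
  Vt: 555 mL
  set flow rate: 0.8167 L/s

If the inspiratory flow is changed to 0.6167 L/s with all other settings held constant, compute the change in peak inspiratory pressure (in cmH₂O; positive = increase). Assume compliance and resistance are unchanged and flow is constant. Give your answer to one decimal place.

-3.3

PIP = Vt/C + R·V̇ + PEEP (constant-flow equation of motion).
Only the resistive term changes: ΔPIP = R × ΔV̇ = 16.5 × (0.6167 − 0.8167) = 16.5 × -0.2 = -3.3 cmH2O.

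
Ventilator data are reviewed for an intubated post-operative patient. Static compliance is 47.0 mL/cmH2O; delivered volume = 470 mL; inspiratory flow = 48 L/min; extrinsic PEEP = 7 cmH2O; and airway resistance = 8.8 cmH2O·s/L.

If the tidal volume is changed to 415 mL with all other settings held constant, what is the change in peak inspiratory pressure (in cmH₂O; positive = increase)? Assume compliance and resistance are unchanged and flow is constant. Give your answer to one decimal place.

PIP = Vt/C + R·V̇ + PEEP (constant-flow equation of motion).
Only the elastic term changes: ΔPIP = ΔVt / C = (415 − 470) / 47.0 = -1.17 cmH2O.

-1.2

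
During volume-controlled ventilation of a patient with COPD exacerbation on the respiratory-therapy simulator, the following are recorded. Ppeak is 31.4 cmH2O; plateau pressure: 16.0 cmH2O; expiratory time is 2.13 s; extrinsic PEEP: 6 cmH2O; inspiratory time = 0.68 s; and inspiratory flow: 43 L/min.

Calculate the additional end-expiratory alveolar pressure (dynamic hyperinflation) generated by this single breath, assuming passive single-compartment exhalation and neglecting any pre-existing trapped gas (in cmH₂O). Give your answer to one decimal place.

Flow: 43 L/min ÷ 60 = 0.7167 L/s.
Vt = flow × Ti = 0.7167 L/s × 0.68 s × 1000 mL/L = 487.36 mL.
R = (PIP − Pplat)/V̇ = (31.4 − 16.0) / 0.7167 = 15.4/0.7167 = 21.487 cmH2O·s/L.
C = Vt/(Pplat − PEEP) = 487.36 / (16.0 − 6) = 487.36/10.0 = 48.736 mL/cmH2O.
τ = R × C = 21.487 × 0.04874 L/cmH2O = 1.047 s.
Fraction remaining = e^(−Te/τ) = e^(−2.13/1.047) = 0.1308; trapped volume = 487.36 × 0.1308 = 63.747 mL.
Additional alveolar pressure from trapping ≈ V_trapped / C = 63.747 / 48.736 = 1.308 cmH2O.

1.3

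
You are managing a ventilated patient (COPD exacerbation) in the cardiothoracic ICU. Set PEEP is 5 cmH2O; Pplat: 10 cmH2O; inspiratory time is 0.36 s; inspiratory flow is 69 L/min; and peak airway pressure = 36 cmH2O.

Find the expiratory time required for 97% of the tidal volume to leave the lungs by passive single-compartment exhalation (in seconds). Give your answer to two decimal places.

Flow: 69 L/min ÷ 60 = 1.15 L/s.
Vt = flow × Ti = 1.15 L/s × 0.36 s × 1000 mL/L = 414.0 mL.
R = (PIP − Pplat)/V̇ = (36 − 10) / 1.15 = 26.0/1.15 = 22.609 cmH2O·s/L.
C = Vt/(Pplat − PEEP) = 414.0 / (10 − 5) = 414.0/5.0 = 82.8 mL/cmH2O.
τ = R × C = 22.609 × 0.0828 L/cmH2O = 1.872 s.
t = −τ·ln(1 − 0.97) = −1.872·ln(0.03) = 6.564 s.

6.56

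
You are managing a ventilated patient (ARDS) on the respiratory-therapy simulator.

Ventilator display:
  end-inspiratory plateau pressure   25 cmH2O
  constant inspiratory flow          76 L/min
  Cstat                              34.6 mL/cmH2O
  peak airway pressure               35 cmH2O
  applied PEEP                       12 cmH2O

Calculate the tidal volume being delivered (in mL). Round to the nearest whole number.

450

Vt = Cstat × (Pplat − PEEP) = 34.6 × (25 − 12) = 34.6 × 13.0 = 449.8 mL.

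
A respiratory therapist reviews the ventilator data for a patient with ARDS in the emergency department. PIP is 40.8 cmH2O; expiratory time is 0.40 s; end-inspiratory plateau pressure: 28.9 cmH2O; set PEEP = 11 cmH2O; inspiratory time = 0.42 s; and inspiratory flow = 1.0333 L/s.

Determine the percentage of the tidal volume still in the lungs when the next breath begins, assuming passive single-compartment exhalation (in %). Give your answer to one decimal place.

23.9

Vt = flow × Ti = 1.0333 L/s × 0.42 s × 1000 mL/L = 433.99 mL.
R = (PIP − Pplat)/V̇ = (40.8 − 28.9) / 1.0333 = 11.9/1.0333 = 11.517 cmH2O·s/L.
C = Vt/(Pplat − PEEP) = 433.99 / (28.9 − 11) = 433.99/17.9 = 24.245 mL/cmH2O.
τ = R × C = 11.517 × 0.02425 L/cmH2O = 0.2793 s.
Fraction remaining at end-expiration = e^(−Te/τ) = e^(−0.40/0.2793) = 0.2388 → 23.88%.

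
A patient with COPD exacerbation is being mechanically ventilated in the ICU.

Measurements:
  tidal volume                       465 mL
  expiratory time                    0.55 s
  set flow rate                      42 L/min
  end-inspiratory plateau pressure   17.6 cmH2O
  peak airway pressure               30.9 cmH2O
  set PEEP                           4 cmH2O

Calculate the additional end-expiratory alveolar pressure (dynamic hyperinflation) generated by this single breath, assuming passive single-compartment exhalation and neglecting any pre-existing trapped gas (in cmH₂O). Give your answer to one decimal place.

5.8

Flow: 42 L/min ÷ 60 = 0.7 L/s.
R = (PIP − Pplat)/V̇ = (30.9 − 17.6) / 0.7 = 13.3/0.7 = 19.0 cmH2O·s/L.
C = Vt/(Pplat − PEEP) = 465.0 / (17.6 − 4) = 465.0/13.6 = 34.191 mL/cmH2O.
τ = R × C = 19.0 × 0.03419 L/cmH2O = 0.6496 s.
Fraction remaining = e^(−Te/τ) = e^(−0.55/0.6496) = 0.4288; trapped volume = 465.0 × 0.4288 = 199.39 mL.
Additional alveolar pressure from trapping ≈ V_trapped / C = 199.39 / 34.191 = 5.832 cmH2O.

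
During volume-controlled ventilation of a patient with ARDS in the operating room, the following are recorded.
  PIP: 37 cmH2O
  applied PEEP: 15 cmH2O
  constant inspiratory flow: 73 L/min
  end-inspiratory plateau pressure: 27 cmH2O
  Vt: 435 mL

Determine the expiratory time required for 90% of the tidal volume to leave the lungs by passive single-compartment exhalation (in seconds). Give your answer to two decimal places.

Flow: 73 L/min ÷ 60 = 1.2167 L/s.
R = (PIP − Pplat)/V̇ = (37 − 27) / 1.2167 = 10.0/1.2167 = 8.219 cmH2O·s/L.
C = Vt/(Pplat − PEEP) = 435.0 / (27 − 15) = 435.0/12.0 = 36.25 mL/cmH2O.
τ = R × C = 8.219 × 0.03625 L/cmH2O = 0.2979 s.
t = −τ·ln(1 − 0.90) = −0.2979·ln(0.1) = 0.6859 s.

0.69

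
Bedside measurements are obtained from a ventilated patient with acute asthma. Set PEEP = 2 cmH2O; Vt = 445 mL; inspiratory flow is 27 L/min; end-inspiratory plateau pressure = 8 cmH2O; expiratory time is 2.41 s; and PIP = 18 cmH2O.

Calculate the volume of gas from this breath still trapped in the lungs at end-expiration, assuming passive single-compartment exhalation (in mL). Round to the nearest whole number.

103

Flow: 27 L/min ÷ 60 = 0.45 L/s.
R = (PIP − Pplat)/V̇ = (18 − 8) / 0.45 = 10.0/0.45 = 22.222 cmH2O·s/L.
C = Vt/(Pplat − PEEP) = 445.0 / (8 − 2) = 445.0/6.0 = 74.167 mL/cmH2O.
τ = R × C = 22.222 × 0.07417 L/cmH2O = 1.648 s.
Fraction remaining = e^(−Te/τ) = e^(−2.41/1.648) = 0.2317.
Trapped volume = 445.0 × 0.2317 = 103.11 mL.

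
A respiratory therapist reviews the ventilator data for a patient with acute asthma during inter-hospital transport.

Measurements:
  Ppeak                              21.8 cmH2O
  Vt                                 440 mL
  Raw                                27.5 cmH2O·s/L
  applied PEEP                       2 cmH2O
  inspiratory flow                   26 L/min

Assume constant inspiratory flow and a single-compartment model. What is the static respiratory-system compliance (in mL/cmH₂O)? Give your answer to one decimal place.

Flow: 26 L/min ÷ 60 = 0.4333 L/s.
Equation of motion (constant flow): PIP = Vt/C + R·V̇ + PEEP.
Vt/C = PIP − R·V̇ − PEEP = 21.8 − 27.5×0.4333 − 2 = 21.8 − 11.916 − 2 = 7.884 cmH2O.
C = Vt / 7.884 = 440 / 7.884 = 55.809 mL/cmH2O.

55.8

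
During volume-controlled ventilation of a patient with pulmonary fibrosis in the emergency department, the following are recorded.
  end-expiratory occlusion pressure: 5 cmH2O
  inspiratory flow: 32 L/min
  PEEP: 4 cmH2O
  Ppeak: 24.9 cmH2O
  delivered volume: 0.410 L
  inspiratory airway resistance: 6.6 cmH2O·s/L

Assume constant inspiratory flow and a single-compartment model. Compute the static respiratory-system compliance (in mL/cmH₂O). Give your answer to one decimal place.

25.0

Flow: 32 L/min ÷ 60 = 0.5333 L/s.
Total PEEP = 5 cmH2O (set 4 + intrinsic 1); this is the baseline alveolar pressure.
Equation of motion (constant flow): PIP = Vt/C + R·V̇ + PEEP.
Vt/C = PIP − R·V̇ − PEEP = 24.9 − 6.6×0.5333 − 5 = 24.9 − 3.52 − 5 = 16.38 cmH2O.
C = Vt / 16.38 = 410 / 16.38 = 25.031 mL/cmH2O.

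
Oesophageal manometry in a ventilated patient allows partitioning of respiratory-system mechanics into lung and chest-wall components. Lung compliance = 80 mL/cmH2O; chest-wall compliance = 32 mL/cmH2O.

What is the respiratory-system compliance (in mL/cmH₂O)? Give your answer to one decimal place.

Lung and chest wall are elastances in series: 1/Crs = 1/CL + 1/Ccw.
1/Crs = 1/80 + 1/32 = 0.04375.
Crs = 22.857 mL/cmH2O.

22.9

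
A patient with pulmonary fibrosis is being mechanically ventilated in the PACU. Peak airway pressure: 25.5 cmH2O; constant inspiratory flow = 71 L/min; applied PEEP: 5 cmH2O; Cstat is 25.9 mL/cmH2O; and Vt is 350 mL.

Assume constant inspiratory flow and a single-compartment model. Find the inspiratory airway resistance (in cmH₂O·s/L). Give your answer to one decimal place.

Flow: 71 L/min ÷ 60 = 1.1833 L/s.
Equation of motion (constant flow): PIP = Vt/C + R·V̇ + PEEP.
R·V̇ = PIP − Vt/C − PEEP = 25.5 − 350/25.9 − 5 = 25.5 − 13.514 − 5 = 6.986 cmH2O.
R = 6.986 / 1.1833 = 5.904 cmH2O·s/L.

5.9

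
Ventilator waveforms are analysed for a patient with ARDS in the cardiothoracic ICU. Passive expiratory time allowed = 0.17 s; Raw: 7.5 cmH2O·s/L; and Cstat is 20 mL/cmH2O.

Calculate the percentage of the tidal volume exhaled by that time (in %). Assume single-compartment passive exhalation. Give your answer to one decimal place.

τ = R × C = 7.5 × 20 mL/cmH2O = 7.5 × 0.020 L/cmH2O = 0.15 s.
Passive exhalation: V(t)/V₀ = e^(−t/τ) = e^(−0.17/0.15) = 0.322.
Fraction exhaled = 1 − 0.322 = 0.678 → 67.8%.

67.8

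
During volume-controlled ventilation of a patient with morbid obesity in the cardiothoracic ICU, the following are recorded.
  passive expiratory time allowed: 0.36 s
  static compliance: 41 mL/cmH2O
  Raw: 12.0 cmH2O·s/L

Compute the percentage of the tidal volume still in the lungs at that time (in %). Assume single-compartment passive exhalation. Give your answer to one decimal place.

τ = R × C = 12.0 × 41 mL/cmH2O = 12.0 × 0.041 L/cmH2O = 0.492 s.
Passive exhalation: V(t)/V₀ = e^(−t/τ) = e^(−0.36/0.492) = 0.4811.
Fraction remaining = 0.4811 → 48.11%.

48.1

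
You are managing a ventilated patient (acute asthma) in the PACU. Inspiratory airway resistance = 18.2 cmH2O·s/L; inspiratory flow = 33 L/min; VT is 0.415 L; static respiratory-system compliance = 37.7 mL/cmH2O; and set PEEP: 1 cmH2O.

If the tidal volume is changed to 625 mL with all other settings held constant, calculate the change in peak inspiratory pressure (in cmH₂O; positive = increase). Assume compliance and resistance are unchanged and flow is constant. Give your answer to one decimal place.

5.6

PIP = Vt/C + R·V̇ + PEEP (constant-flow equation of motion).
Only the elastic term changes: ΔPIP = ΔVt / C = (625 − 415) / 37.7 = 5.57 cmH2O.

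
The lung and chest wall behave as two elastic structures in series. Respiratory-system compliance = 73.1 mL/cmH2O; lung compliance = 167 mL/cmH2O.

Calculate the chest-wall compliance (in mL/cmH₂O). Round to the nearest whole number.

130

1/Ccw = 1/Crs − 1/CL.
1/Ccw = 1/73.1 − 1/167 = 0.007692.
Ccw = 130.01 mL/cmH2O.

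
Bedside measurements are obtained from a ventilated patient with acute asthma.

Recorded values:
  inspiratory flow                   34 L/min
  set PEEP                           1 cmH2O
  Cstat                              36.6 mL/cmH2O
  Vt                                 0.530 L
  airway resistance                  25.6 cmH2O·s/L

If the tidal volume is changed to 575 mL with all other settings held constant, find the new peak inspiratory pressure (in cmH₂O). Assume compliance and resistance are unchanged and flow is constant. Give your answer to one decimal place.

31.2

Flow: 34 L/min ÷ 60 = 0.5667 L/s.
PIP = Vt/C + R·V̇ + PEEP (constant-flow equation of motion).
Only the elastic term changes: ΔPIP = ΔVt / C = (575 − 530) / 36.6 = 1.23 cmH2O.
Original PIP = 530/36.6 + 25.6×0.5667 + 1 = 29.988 cmH2O; new PIP = 29.988 + (1.23) = 31.218 cmH2O.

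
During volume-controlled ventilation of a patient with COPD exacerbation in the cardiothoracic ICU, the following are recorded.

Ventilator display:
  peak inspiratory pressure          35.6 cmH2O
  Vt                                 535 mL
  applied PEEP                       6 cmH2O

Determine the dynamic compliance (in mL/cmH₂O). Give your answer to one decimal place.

18.1

Dynamic compliance = Vt / (PIP − PEEP) = 535 / (35.6 − 6) = 535 / 29.6 = 18.074 mL/cmH2O.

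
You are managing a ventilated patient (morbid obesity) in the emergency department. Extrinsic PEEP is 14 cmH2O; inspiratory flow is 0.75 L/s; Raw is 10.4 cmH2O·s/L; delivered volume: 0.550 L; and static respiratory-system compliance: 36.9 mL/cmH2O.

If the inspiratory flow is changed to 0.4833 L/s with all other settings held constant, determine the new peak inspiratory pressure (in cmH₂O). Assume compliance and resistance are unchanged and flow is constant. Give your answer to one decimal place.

33.9

PIP = Vt/C + R·V̇ + PEEP (constant-flow equation of motion).
Only the resistive term changes: ΔPIP = R × ΔV̇ = 10.4 × (0.4833 − 0.75) = 10.4 × -0.2667 = -2.774 cmH2O.
Original PIP = 550/36.9 + 10.4×0.75 + 14 = 36.705 cmH2O; new PIP = 36.705 + (-2.774) = 33.931 cmH2O.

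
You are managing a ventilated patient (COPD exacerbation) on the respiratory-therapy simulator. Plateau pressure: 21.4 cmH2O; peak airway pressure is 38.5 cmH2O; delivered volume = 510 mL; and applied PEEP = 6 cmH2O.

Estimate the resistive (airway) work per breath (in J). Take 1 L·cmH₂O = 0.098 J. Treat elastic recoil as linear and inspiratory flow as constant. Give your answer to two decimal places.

With constant inspiratory flow the resistive pressure is constant at PIP − Pplat = 38.5 − 21.4 = 17.1 cmH2O, so resistive work = 17.1 × 0.510 = 8.721 L·cmH2O.
× 0.098 J/(L·cmH2O) → 0.8547 J.

0.85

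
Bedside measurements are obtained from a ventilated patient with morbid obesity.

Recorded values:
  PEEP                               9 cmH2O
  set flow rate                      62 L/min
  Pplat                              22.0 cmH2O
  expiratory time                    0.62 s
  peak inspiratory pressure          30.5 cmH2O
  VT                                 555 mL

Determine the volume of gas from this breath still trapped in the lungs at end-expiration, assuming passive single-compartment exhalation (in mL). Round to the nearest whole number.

Flow: 62 L/min ÷ 60 = 1.0333 L/s.
R = (PIP − Pplat)/V̇ = (30.5 − 22.0) / 1.0333 = 8.5/1.0333 = 8.226 cmH2O·s/L.
C = Vt/(Pplat − PEEP) = 555.0 / (22.0 − 9) = 555.0/13.0 = 42.692 mL/cmH2O.
τ = R × C = 8.226 × 0.04269 L/cmH2O = 0.3512 s.
Fraction remaining = e^(−Te/τ) = e^(−0.62/0.3512) = 0.1711.
Trapped volume = 555.0 × 0.1711 = 94.961 mL.

95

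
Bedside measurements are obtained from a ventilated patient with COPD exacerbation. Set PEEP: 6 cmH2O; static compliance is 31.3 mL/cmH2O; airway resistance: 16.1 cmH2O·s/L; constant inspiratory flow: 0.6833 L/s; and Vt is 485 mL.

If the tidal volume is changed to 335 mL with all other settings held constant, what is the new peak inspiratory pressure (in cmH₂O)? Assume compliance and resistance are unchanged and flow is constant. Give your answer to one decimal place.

PIP = Vt/C + R·V̇ + PEEP (constant-flow equation of motion).
Only the elastic term changes: ΔPIP = ΔVt / C = (335 − 485) / 31.3 = -4.792 cmH2O.
Original PIP = 485/31.3 + 16.1×0.6833 + 6 = 32.496 cmH2O; new PIP = 32.496 + (-4.792) = 27.704 cmH2O.

27.7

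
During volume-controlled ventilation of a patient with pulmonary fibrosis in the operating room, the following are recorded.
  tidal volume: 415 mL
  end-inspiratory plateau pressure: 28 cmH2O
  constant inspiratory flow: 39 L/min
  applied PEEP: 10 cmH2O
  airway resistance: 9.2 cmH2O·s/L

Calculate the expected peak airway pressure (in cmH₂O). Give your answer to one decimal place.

Flow: 39 L/min ÷ 60 = 0.65 L/s.
PIP = Pplat + Raw × flow = 28 + 9.2 × 0.65 = 28 + 5.98 = 33.98 cmH2O.

34.0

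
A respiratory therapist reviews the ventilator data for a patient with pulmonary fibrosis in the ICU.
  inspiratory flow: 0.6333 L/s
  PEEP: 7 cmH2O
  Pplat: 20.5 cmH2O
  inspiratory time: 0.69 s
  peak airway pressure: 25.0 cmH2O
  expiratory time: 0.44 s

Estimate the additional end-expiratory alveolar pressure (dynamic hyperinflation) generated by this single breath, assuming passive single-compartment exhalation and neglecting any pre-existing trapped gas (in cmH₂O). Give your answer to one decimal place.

2.0

Vt = flow × Ti = 0.6333 L/s × 0.69 s × 1000 mL/L = 436.98 mL.
R = (PIP − Pplat)/V̇ = (25.0 − 20.5) / 0.6333 = 4.5/0.6333 = 7.106 cmH2O·s/L.
C = Vt/(Pplat − PEEP) = 436.98 / (20.5 − 7) = 436.98/13.5 = 32.369 mL/cmH2O.
τ = R × C = 7.106 × 0.03237 L/cmH2O = 0.23 s.
Fraction remaining = e^(−Te/τ) = e^(−0.44/0.23) = 0.1476; trapped volume = 436.98 × 0.1476 = 64.498 mL.
Additional alveolar pressure from trapping ≈ V_trapped / C = 64.498 / 32.369 = 1.993 cmH2O.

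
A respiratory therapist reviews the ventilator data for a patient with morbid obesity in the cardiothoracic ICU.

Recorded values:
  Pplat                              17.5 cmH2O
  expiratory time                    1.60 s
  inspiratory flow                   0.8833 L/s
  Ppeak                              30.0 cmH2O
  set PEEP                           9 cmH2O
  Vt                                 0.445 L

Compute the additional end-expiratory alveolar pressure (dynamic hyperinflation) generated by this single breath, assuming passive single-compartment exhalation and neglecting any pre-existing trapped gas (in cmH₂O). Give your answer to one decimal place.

1.0

R = (PIP − Pplat)/V̇ = (30.0 − 17.5) / 0.8833 = 12.5/0.8833 = 14.151 cmH2O·s/L.
C = Vt/(Pplat − PEEP) = 445.0 / (17.5 − 9) = 445.0/8.5 = 52.353 mL/cmH2O.
τ = R × C = 14.151 × 0.05235 L/cmH2O = 0.7408 s.
Fraction remaining = e^(−Te/τ) = e^(−1.60/0.7408) = 0.1153; trapped volume = 445.0 × 0.1153 = 51.309 mL.
Additional alveolar pressure from trapping ≈ V_trapped / C = 51.309 / 52.353 = 0.9801 cmH2O.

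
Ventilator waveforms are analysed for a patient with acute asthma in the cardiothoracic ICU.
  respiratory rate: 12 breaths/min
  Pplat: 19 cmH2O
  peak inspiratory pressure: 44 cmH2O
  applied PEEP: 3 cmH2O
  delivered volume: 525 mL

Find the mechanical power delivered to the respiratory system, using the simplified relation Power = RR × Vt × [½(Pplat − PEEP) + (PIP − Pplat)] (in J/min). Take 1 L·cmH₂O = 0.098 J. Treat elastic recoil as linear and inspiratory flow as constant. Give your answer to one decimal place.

Per-breath work = Vt × [½(Pplat−PEEP) + (PIP−Pplat)] = 0.525 × [0.5×16.0 + 25.0] = 0.525 × 33.0 = 17.325 L·cmH2O.
Power = 12 × 17.325 = 207.9 L·cmH2O/min.
× 0.098 J/(L·cmH2O) → 20.374 J/min.

20.4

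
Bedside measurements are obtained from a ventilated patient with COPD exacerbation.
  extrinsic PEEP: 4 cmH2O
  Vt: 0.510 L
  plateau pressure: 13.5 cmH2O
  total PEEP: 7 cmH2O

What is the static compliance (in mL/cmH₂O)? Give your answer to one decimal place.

78.5

End-expiratory occlusion gives total PEEP = 7 cmH2O (intrinsic PEEP = 7 − 4 = 3). Use total PEEP for the elastic gradient.
Cstat = Vt / (Pplat − PEEPtotal) = 510 / (13.5 − 7) = 510 / 6.5 = 78.462 mL/cmH2O.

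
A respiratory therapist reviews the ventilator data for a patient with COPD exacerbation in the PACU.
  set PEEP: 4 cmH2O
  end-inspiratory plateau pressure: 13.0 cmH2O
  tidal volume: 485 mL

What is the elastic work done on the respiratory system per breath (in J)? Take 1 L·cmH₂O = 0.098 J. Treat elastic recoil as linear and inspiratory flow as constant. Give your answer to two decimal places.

0.21

Elastic work ≈ ½ × (Pplat − PEEP) × Vt = 0.5 × (13.0 − 4) × 0.485 L = 0.5 × 9.0 × 0.485 = 2.183 L·cmH2O.
× 0.098 J/(L·cmH2O) → 0.2139 J.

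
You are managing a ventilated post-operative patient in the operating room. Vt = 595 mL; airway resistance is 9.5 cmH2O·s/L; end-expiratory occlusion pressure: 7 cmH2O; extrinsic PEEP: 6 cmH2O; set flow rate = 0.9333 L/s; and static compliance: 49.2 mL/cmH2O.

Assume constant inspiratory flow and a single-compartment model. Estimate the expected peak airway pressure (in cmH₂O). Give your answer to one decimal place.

28.0

Total PEEP = 7 cmH2O (set 6 + intrinsic 1); this is the baseline alveolar pressure.
Equation of motion (constant flow): PIP = Vt/C + R·V̇ + PEEP.
PIP = 595/49.2 + 9.5×0.9333 + 7 = 12.093 + 8.866 + 7 = 27.959 cmH2O.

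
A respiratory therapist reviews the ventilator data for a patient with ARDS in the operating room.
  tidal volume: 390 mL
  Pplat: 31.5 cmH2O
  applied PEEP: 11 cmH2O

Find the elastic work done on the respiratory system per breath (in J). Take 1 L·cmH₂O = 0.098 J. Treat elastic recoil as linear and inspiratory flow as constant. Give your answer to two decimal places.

Elastic work ≈ ½ × (Pplat − PEEP) × Vt = 0.5 × (31.5 − 11) × 0.390 L = 0.5 × 20.5 × 0.390 = 3.998 L·cmH2O.
× 0.098 J/(L·cmH2O) → 0.3918 J.

0.39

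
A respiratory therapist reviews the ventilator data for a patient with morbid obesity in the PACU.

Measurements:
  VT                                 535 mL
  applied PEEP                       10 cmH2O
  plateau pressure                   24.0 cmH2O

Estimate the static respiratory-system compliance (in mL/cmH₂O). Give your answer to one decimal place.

Cstat = Vt / (Pplat − PEEP) = 535 / (24.0 − 10) = 535 / 14.0 = 38.214 mL/cmH2O.

38.2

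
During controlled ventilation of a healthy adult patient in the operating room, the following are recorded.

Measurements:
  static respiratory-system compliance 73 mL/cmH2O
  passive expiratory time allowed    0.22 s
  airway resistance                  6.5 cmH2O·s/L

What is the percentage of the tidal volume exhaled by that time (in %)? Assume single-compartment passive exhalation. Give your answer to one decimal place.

37.1

τ = R × C = 6.5 × 73 mL/cmH2O = 6.5 × 0.073 L/cmH2O = 0.4745 s.
Passive exhalation: V(t)/V₀ = e^(−t/τ) = e^(−0.22/0.4745) = 0.629.
Fraction exhaled = 1 − 0.629 = 0.371 → 37.1%.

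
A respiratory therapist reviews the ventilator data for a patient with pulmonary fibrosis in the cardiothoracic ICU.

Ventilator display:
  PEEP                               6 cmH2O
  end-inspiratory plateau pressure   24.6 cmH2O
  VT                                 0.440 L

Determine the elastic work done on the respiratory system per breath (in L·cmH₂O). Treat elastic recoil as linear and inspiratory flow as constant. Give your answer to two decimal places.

4.09

Elastic work ≈ ½ × (Pplat − PEEP) × Vt = 0.5 × (24.6 − 6) × 0.440 L = 0.5 × 18.6 × 0.440 = 4.092 L·cmH2O.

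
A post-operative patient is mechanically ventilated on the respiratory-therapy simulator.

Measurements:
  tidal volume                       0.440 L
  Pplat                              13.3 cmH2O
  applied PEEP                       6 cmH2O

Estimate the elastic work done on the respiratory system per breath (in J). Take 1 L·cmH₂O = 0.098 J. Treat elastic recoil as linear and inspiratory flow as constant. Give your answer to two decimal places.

Elastic work ≈ ½ × (Pplat − PEEP) × Vt = 0.5 × (13.3 − 6) × 0.440 L = 0.5 × 7.3 × 0.440 = 1.606 L·cmH2O.
× 0.098 J/(L·cmH2O) → 0.1574 J.

0.16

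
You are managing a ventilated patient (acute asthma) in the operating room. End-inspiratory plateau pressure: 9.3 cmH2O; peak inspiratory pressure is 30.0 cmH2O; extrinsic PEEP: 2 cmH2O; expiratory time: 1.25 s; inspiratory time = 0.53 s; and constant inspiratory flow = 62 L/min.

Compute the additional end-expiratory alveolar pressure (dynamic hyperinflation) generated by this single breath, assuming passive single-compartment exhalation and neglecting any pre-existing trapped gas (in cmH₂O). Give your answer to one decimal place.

Flow: 62 L/min ÷ 60 = 1.0333 L/s.
Vt = flow × Ti = 1.0333 L/s × 0.53 s × 1000 mL/L = 547.65 mL.
R = (PIP − Pplat)/V̇ = (30.0 − 9.3) / 1.0333 = 20.7/1.0333 = 20.033 cmH2O·s/L.
C = Vt/(Pplat − PEEP) = 547.65 / (9.3 − 2) = 547.65/7.3 = 75.021 mL/cmH2O.
τ = R × C = 20.033 × 0.07502 L/cmH2O = 1.503 s.
Fraction remaining = e^(−Te/τ) = e^(−1.25/1.503) = 0.4353; trapped volume = 547.65 × 0.4353 = 238.39 mL.
Additional alveolar pressure from trapping ≈ V_trapped / C = 238.39 / 75.021 = 3.178 cmH2O.

3.2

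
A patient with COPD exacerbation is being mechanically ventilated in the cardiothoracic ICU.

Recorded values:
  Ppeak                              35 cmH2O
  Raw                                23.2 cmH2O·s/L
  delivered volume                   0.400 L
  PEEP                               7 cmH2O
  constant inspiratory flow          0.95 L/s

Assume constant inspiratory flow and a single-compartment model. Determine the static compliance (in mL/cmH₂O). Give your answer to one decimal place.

67.1

Equation of motion (constant flow): PIP = Vt/C + R·V̇ + PEEP.
Vt/C = PIP − R·V̇ − PEEP = 35 − 23.2×0.95 − 7 = 35 − 22.04 − 7 = 5.96 cmH2O.
C = Vt / 5.96 = 400 / 5.96 = 67.114 mL/cmH2O.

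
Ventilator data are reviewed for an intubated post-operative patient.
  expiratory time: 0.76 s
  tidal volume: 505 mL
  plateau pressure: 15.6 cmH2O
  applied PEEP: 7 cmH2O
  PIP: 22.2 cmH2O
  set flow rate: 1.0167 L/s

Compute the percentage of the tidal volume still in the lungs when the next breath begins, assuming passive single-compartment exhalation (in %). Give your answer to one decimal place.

R = (PIP − Pplat)/V̇ = (22.2 − 15.6) / 1.0167 = 6.6/1.0167 = 6.492 cmH2O·s/L.
C = Vt/(Pplat − PEEP) = 505.0 / (15.6 − 7) = 505.0/8.6 = 58.721 mL/cmH2O.
τ = R × C = 6.492 × 0.05872 L/cmH2O = 0.3812 s.
Fraction remaining at end-expiration = e^(−Te/τ) = e^(−0.76/0.3812) = 0.1362 → 13.62%.

13.6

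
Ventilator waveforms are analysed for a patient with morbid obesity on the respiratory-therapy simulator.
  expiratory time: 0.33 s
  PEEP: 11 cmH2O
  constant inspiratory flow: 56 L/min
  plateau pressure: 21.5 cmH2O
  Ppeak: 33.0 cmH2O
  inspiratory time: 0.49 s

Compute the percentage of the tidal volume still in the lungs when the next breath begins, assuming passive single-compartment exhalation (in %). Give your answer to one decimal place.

54.1

Flow: 56 L/min ÷ 60 = 0.9333 L/s.
Vt = flow × Ti = 0.9333 L/s × 0.49 s × 1000 mL/L = 457.32 mL.
R = (PIP − Pplat)/V̇ = (33.0 − 21.5) / 0.9333 = 11.5/0.9333 = 12.322 cmH2O·s/L.
C = Vt/(Pplat − PEEP) = 457.32 / (21.5 − 11) = 457.32/10.5 = 43.554 mL/cmH2O.
τ = R × C = 12.322 × 0.04355 L/cmH2O = 0.5366 s.
Fraction remaining at end-expiration = e^(−Te/τ) = e^(−0.33/0.5366) = 0.5406 → 54.06%.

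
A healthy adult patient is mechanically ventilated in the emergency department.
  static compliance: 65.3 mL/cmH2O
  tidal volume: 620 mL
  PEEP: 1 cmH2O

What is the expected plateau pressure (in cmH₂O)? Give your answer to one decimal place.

10.5

Pplat = PEEP + Vt / Cstat = 1 + 620 / 65.3 = 1 + 9.495 = 10.495 cmH2O.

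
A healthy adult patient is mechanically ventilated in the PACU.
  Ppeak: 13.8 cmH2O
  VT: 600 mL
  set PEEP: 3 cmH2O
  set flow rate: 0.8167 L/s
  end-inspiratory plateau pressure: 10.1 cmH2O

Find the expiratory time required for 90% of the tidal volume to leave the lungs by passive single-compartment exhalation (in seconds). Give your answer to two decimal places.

0.88

R = (PIP − Pplat)/V̇ = (13.8 − 10.1) / 0.8167 = 3.7/0.8167 = 4.53 cmH2O·s/L.
C = Vt/(Pplat − PEEP) = 600.0 / (10.1 − 3) = 600.0/7.1 = 84.507 mL/cmH2O.
τ = R × C = 4.53 × 0.08451 L/cmH2O = 0.3828 s.
t = −τ·ln(1 − 0.90) = −0.3828·ln(0.1) = 0.8814 s.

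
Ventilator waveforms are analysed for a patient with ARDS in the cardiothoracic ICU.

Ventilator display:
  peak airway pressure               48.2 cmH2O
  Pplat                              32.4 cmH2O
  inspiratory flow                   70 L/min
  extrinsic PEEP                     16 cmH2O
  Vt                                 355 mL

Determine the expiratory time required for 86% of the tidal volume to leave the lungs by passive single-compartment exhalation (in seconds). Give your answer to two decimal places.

Flow: 70 L/min ÷ 60 = 1.1667 L/s.
R = (PIP − Pplat)/V̇ = (48.2 − 32.4) / 1.1667 = 15.8/1.1667 = 13.542 cmH2O·s/L.
C = Vt/(Pplat − PEEP) = 355.0 / (32.4 − 16) = 355.0/16.4 = 21.646 mL/cmH2O.
τ = R × C = 13.542 × 0.02165 L/cmH2O = 0.2932 s.
t = −τ·ln(1 − 0.86) = −0.2932·ln(0.14) = 0.5765 s.

0.58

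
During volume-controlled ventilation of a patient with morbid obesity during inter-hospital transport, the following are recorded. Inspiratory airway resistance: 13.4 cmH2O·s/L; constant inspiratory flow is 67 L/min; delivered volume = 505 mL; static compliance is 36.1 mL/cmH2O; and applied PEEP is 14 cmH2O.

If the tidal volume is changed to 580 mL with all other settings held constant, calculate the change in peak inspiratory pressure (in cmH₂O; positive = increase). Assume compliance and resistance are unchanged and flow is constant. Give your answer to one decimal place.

PIP = Vt/C + R·V̇ + PEEP (constant-flow equation of motion).
Only the elastic term changes: ΔPIP = ΔVt / C = (580 − 505) / 36.1 = 2.078 cmH2O.

2.1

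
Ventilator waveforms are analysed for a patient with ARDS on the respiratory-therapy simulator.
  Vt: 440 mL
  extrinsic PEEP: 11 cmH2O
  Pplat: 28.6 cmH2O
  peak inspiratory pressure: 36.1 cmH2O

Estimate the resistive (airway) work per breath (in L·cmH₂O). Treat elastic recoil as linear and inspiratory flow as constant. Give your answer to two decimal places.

3.30

With constant inspiratory flow the resistive pressure is constant at PIP − Pplat = 36.1 − 28.6 = 7.5 cmH2O, so resistive work = 7.5 × 0.440 = 3.3 L·cmH2O.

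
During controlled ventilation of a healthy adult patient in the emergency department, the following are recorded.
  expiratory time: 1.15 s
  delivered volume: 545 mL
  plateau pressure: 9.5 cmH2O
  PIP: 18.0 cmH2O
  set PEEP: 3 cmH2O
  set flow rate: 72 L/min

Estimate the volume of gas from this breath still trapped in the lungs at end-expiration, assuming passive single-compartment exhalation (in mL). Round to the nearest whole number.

Flow: 72 L/min ÷ 60 = 1.2 L/s.
R = (PIP − Pplat)/V̇ = (18.0 − 9.5) / 1.2 = 8.5/1.2 = 7.083 cmH2O·s/L.
C = Vt/(Pplat − PEEP) = 545.0 / (9.5 − 3) = 545.0/6.5 = 83.846 mL/cmH2O.
τ = R × C = 7.083 × 0.08385 L/cmH2O = 0.5939 s.
Fraction remaining = e^(−Te/τ) = e^(−1.15/0.5939) = 0.1442.
Trapped volume = 545.0 × 0.1442 = 78.589 mL.

79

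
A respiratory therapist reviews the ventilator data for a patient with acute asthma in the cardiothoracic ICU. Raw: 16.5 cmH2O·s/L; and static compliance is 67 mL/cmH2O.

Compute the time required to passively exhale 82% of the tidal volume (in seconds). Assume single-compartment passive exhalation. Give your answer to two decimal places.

τ = R × C = 16.5 × 67 mL/cmH2O = 16.5 × 0.067 L/cmH2O = 1.106 s.
Exhaled fraction f = 1 − e^(−t/τ) → t = −τ·ln(1 − f) = −1.106·ln(0.18) = 1.897 s.

1.90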